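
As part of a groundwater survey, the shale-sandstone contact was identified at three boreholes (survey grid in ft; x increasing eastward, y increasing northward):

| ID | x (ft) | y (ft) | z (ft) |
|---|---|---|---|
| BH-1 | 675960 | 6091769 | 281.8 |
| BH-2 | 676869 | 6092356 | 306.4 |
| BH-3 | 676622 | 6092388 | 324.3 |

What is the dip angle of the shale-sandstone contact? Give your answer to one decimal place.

Let the plane be z = a·x + b·y + c.
BH-2−BH-1: 909a + 587b = 24.6;  BH-3−BH-1: 662a + 619b = 42.5.
Solving gives a = −0.05584, b = 0.12838.
Gradient magnitude |∇z| = √(a² + b²) = √(0.00312 + 0.01648) = 0.13999.
True dip = arctan(0.13999) = 8.0°, dipping toward SSE (azimuth ≈ 156°).

8.0°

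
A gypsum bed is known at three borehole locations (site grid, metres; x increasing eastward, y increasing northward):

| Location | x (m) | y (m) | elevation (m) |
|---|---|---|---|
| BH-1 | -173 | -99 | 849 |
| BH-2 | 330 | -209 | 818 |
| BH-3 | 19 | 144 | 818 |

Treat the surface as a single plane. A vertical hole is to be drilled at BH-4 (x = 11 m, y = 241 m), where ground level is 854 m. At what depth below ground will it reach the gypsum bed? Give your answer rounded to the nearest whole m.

42 m

Let the plane be z = a·x + b·y + c.
BH-2−BH-1: 503a − 110b = −31;  BH-3−BH-1: 192a + 243b = −31.
Solving gives a = −0.07634, b = −0.06726.
Then c = 849 − a·-173 − b·-99 = 829.14.
At (11, 241): z_contact = −0.8 − 16.2 + 829.14 = 812.1 m.
Depth below ground = 854 − 812.1 = 42 m.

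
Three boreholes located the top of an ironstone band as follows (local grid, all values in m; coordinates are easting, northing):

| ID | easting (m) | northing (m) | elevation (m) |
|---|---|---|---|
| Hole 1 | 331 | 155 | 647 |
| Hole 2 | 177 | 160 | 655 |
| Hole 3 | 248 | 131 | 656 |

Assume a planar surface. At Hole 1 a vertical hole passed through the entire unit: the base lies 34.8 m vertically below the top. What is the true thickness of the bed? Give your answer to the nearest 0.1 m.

34.2 m

Let the plane be z = a·easting + b·northing + c.
Hole 2−Hole 1: −154a + 5b = 8;  Hole 3−Hole 1: −83a − 24b = 9.
Solving gives a = −0.05765, b = −0.17563.
|∇z| = √(a²+b²) = 0.18485, so dip δ = arctan(0.18485) = 10.47°.
True thickness = vertical thickness × cos δ = 34.8 × cos 10.47° = 34.2 m.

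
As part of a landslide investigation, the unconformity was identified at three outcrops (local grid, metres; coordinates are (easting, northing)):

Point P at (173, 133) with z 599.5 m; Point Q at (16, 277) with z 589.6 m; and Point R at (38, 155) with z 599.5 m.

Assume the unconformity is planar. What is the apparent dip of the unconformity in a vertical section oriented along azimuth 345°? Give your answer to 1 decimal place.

4.4°

Let the plane be z = a·E + b·N + c.
Point Q−Point P: −157a + 144b = −9.9;  Point R−Point P: −135a + 22b = 0.
Solving gives a = −0.01362, b = −0.08360.
Unit vector along 345° is (sin 345°, cos 345°) = (-0.2588, 0.9659).
Slope in that direction = a·(-0.2588) + b·(0.9659) = −0.07723.
Apparent dip = arctan|0.07723| = 4.4° (true dip is 4.8°, so apparent ≤ true as expected).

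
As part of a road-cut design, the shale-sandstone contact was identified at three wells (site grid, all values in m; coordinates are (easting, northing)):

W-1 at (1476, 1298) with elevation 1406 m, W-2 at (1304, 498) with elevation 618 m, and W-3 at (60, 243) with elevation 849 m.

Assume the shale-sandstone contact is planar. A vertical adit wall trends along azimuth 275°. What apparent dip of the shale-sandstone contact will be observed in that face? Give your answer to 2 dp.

26.44°

Two edge vectors: W-1→W-2 = (-172, -800, -788), W-1→W-3 = (-1416, -1055, -557).
Normal n = (W-1→W-2) × (W-1→W-3) = (-385740, 1020004, -951340).
So ∂z/∂E = −n_x/n_z = −0.40547 and ∂z/∂N = −n_y/n_z = 1.07218.
Unit vector along 275° is (sin 275°, cos 275°) = (-0.9962, 0.0872).
Slope in that direction = a·(-0.9962) + b·(0.0872) = 0.49737.
Apparent dip = arctan|0.49737| = 26.44° (true dip is 48.9°, so apparent ≤ true as expected).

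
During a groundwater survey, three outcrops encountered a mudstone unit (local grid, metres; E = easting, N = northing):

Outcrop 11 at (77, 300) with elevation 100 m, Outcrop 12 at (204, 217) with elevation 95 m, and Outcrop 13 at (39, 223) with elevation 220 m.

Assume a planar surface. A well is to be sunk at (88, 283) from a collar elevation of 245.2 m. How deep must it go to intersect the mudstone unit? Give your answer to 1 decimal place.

Let the plane be z = a·E + b·N + c.
Outcrop 12−Outcrop 11: 127a − 83b = −5;  Outcrop 13−Outcrop 11: −38a − 77b = 120.
Solving gives a = −0.79989, b = −1.16369.
Then c = 100 − a·77 − b·300 = 510.70.
At (88, 283): z_contact = −70.39 − 329.32 + 510.70 = 110.98 m.
Depth below ground = 245.2 − 110.98 = 134.2 m.

134.2 m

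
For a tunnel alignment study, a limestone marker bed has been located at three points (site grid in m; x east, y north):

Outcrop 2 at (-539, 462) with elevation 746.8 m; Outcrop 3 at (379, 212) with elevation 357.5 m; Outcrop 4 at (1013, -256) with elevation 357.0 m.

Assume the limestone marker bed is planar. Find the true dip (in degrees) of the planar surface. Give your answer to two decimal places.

Let the plane be z = a·x + b·y + c.
Outcrop 3−Outcrop 2: 918a − 250b = −389.3;  Outcrop 4−Outcrop 2: 1552a − 718b = −389.8.
Solving gives a = −0.67153, b = −0.90865.
Gradient magnitude |∇z| = √(a² + b²) = √(0.45095 + 0.82565) = 1.12987.
True dip = arctan(1.12987) = 48.49°, dipping toward NE (azimuth ≈ 036°).

48.49°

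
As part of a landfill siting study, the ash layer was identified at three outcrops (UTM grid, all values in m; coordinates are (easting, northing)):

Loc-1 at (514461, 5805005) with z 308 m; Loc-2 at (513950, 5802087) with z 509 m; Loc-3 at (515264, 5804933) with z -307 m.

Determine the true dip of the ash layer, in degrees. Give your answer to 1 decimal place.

37.3°

Two edge vectors: Loc-1→Loc-2 = (-511, -2918, 201), Loc-1→Loc-3 = (803, -72, -615).
Normal n = (Loc-1→Loc-2) × (Loc-1→Loc-3) = (1809042, -152862, 2379946).
So ∂z/∂E = −n_x/n_z = −0.76012 and ∂z/∂N = −n_y/n_z = 0.06423.
Gradient magnitude |∇z| = √(a² + b²) = √(0.57778 + 0.00413) = 0.76283.
True dip = arctan(0.76283) = 37.3°, dipping toward E (azimuth ≈ 095°).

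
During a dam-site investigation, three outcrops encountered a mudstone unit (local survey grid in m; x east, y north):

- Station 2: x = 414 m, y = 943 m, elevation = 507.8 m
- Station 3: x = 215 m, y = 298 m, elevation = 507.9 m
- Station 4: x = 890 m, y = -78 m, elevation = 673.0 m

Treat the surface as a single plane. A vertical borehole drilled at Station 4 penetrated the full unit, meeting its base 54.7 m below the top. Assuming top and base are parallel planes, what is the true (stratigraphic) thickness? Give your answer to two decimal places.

53.44 m

Let the plane be z = a·x + b·y + c.
Station 3−Station 2: −199a − 645b = 0.1;  Station 4−Station 2: 476a − 1021b = 165.2.
Solving gives a = 0.20865, b = −0.06453.
|∇z| = √(a²+b²) = 0.21840, so dip δ = arctan(0.21840) = 12.32°.
True thickness = vertical thickness × cos δ = 54.7 × cos 12.32° = 53.44 m.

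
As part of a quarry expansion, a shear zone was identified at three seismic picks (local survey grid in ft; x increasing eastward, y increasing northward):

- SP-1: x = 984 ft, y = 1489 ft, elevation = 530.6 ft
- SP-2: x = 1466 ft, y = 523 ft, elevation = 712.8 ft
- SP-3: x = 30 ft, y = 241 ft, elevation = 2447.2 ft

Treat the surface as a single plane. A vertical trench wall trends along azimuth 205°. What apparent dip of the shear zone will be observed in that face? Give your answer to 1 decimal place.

47.8°

Let the plane be z = a·x + b·y + c.
SP-2−SP-1: 482a − 966b = 182.2;  SP-3−SP-1: −954a − 1248b = 1916.6.
Solving gives a = −1.06628, b = −0.72065.
Unit vector along 205° is (sin 205°, cos 205°) = (-0.4226, -0.9063).
Slope in that direction = a·(-0.4226) + b·(-0.9063) = 1.10376.
Apparent dip = arctan|1.10376| = 47.8° (true dip is 52.2°, so apparent ≤ true as expected).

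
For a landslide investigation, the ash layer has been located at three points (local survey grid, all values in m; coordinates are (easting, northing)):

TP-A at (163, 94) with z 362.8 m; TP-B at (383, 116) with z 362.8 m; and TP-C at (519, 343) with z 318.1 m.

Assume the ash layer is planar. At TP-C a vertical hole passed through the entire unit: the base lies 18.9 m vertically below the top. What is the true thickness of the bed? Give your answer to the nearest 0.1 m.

Two edge vectors: TP-A→TP-B = (220, 22, 0), TP-A→TP-C = (356, 249, -44.7).
Normal n = (TP-A→TP-B) × (TP-A→TP-C) = (-983.4, 9834, 46948).
So ∂z/∂E = −n_x/n_z = 0.02095 and ∂z/∂N = −n_y/n_z = −0.20947.
|∇z| = √(a²+b²) = 0.21051, so dip δ = arctan(0.21051) = 11.89°.
True thickness = vertical thickness × cos δ = 18.9 × cos 11.89° = 18.5 m.

18.5 m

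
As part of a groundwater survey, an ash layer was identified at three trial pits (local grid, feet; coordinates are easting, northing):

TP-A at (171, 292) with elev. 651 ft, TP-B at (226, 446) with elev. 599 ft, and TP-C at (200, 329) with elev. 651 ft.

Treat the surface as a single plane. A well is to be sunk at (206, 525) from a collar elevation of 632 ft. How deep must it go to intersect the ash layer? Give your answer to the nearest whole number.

Two edge vectors: TP-A→TP-B = (55, 154, -52), TP-A→TP-C = (29, 37, 0).
Normal n = (TP-A→TP-B) × (TP-A→TP-C) = (1924, -1508, -2431).
So ∂z/∂easting = −n_x/n_z = 0.79144 and ∂z/∂northing = −n_y/n_z = −0.62032.
Intercept c from TP-A: 651 − 135.34 + 181.13 = 696.80.
At (206, 525): z_contact = 163.0 − 325.7 + 696.80 = 534.2 ft.
Depth below ground = 632 − 534.2 = 98 ft.

98 ft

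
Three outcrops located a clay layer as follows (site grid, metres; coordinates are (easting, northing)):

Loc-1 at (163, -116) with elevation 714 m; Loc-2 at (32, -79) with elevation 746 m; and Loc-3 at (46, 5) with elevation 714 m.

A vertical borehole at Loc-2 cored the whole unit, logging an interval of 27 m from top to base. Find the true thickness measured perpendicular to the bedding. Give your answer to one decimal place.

24.5 m

Let the plane be z = a·E + b·N + c.
Loc-2−Loc-1: −131a + 37b = 32;  Loc-3−Loc-1: −117a + 121b = 0.
Solving gives a = −0.33605, b = −0.32494.
|∇z| = √(a²+b²) = 0.46746, so dip δ = arctan(0.46746) = 25.05°.
True thickness = vertical thickness × cos δ = 27 × cos 25.05° = 24.5 m.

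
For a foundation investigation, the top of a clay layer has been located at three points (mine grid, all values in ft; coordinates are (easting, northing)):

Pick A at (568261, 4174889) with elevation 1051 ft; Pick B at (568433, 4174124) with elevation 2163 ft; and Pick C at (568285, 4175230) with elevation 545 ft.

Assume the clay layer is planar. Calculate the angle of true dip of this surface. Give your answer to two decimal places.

Let the plane be z = a·E + b·N + c.
Pick B−Pick A: 172a − 765b = 1112;  Pick C−Pick A: 24a + 341b = −506.
Solving gives a = −0.10256, b = −1.47665.
Gradient magnitude |∇z| = √(a² + b²) = √(0.01052 + 2.18050) = 1.48021.
True dip = arctan(1.48021) = 55.96°, dipping toward N (azimuth ≈ 004°).

55.96°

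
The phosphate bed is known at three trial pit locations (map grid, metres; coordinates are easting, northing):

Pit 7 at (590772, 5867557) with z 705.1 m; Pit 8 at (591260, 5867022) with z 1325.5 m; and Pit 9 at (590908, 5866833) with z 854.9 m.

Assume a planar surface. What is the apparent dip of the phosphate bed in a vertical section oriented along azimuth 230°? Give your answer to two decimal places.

Two edge vectors: Pit 7→Pit 8 = (488, -535, 620.4), Pit 7→Pit 9 = (136, -724, 149.8).
Normal n = (Pit 7→Pit 8) × (Pit 7→Pit 9) = (369026.6, 11272, -280552).
So ∂z/∂easting = −n_x/n_z = 1.31536 and ∂z/∂northing = −n_y/n_z = 0.04018.
Unit vector along 230° is (sin 230°, cos 230°) = (-0.7660, -0.6428).
Slope in that direction = a·(-0.7660) + b·(-0.6428) = −1.03345.
Apparent dip = arctan|1.03345| = 45.94° (true dip is 52.8°, so apparent ≤ true as expected).

45.94°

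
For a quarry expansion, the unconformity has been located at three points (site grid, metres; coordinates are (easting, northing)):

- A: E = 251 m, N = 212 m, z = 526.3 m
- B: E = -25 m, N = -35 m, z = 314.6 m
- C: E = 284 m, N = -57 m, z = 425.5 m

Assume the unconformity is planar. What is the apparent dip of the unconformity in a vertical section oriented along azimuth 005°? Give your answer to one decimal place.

24.5°

Two edge vectors: A→B = (-276, -247, -211.7), A→C = (33, -269, -100.8).
Normal n = (A→B) × (A→C) = (-32049.7, -34806.9, 82395).
So ∂z/∂E = −n_x/n_z = 0.38898 and ∂z/∂N = −n_y/n_z = 0.42244.
Unit vector along 005° is (sin 5°, cos 5°) = (0.0872, 0.9962).
Slope in that direction = a·(0.0872) + b·(0.9962) = 0.45473.
Apparent dip = arctan|0.45473| = 24.5° (true dip is 29.9°, so apparent ≤ true as expected).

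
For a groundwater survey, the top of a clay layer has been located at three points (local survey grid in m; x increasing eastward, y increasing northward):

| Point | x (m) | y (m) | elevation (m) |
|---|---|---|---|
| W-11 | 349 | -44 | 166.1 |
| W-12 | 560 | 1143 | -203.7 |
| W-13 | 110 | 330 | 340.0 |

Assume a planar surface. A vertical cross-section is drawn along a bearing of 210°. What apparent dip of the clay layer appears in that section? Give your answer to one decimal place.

30.9°

Two edge vectors: W-11→W-12 = (211, 1187, -369.8), W-11→W-13 = (-239, 374, 173.9).
Normal n = (W-11→W-12) × (W-11→W-13) = (344724.5, 51689.3, 362607).
So ∂z/∂x = −n_x/n_z = −0.95068 and ∂z/∂y = −n_y/n_z = −0.14255.
Unit vector along 210° is (sin 210°, cos 210°) = (-0.5000, -0.8660).
Slope in that direction = a·(-0.5000) + b·(-0.8660) = 0.59879.
Apparent dip = arctan|0.59879| = 30.9° (true dip is 43.9°, so apparent ≤ true as expected).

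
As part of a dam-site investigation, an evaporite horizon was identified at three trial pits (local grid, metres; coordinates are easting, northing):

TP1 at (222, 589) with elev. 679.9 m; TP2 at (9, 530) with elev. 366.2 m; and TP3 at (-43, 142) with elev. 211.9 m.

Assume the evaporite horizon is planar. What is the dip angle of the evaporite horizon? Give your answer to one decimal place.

Let the plane be z = a·easting + b·northing + c.
TP2−TP1: −213a − 59b = −313.7;  TP3−TP1: −265a − 447b = −468.
Solving gives a = 1.41515, b = 0.20802.
Gradient magnitude |∇z| = √(a² + b²) = √(2.00265 + 0.04327) = 1.43036.
True dip = arctan(1.43036) = 55.0°, dipping toward W (azimuth ≈ 262°).

55.0°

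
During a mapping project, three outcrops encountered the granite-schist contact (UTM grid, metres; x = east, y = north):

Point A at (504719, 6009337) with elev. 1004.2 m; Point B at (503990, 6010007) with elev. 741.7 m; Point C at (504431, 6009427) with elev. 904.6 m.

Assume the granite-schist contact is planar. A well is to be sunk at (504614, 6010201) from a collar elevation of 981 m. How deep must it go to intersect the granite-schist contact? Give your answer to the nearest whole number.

Let the plane be z = a·x + b·y + c.
Point B−Point A: −729a + 670b = −262.5;  Point C−Point A: −288a + 90b = −99.6.
Solving gives a = 0.33849234, b = −0.02349117.
Then c = 1004.2 − a·504719 − b·6009337 = −28672.98.
At (504614, 6010201): z_contact = 170808.0 − 141186.6 − 28672.98 = 948.4 m.
Depth below ground = 981 − 948.4 = 33 m.

33 m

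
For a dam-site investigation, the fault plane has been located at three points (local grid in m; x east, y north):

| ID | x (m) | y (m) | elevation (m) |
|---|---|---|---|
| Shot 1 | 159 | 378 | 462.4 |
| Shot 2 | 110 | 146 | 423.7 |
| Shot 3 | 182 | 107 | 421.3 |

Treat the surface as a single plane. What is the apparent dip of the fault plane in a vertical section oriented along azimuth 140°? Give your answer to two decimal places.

Two edge vectors: Shot 1→Shot 2 = (-49, -232, -38.7), Shot 1→Shot 3 = (23, -271, -41.1).
Normal n = (Shot 1→Shot 2) × (Shot 1→Shot 3) = (-952.5, -2904, 18615).
So ∂z/∂x = −n_x/n_z = 0.05117 and ∂z/∂y = −n_y/n_z = 0.15600.
Unit vector along 140° is (sin 140°, cos 140°) = (0.6428, -0.7660).
Slope in that direction = a·(0.6428) + b·(-0.7660) = −0.08661.
Apparent dip = arctan|0.08661| = 4.95° (true dip is 9.3°, so apparent ≤ true as expected).

4.95°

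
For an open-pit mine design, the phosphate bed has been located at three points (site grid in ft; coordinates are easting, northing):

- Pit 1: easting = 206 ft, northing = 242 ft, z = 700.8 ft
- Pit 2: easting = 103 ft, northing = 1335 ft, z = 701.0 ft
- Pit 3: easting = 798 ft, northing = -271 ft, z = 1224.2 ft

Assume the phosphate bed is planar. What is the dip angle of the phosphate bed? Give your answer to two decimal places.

44.04°

Two edge vectors: Pit 1→Pit 2 = (-103, 1093, 0.2), Pit 1→Pit 3 = (592, -513, 523.4).
Normal n = (Pit 1→Pit 2) × (Pit 1→Pit 3) = (572178.8, 54028.6, -594217).
So ∂z/∂easting = −n_x/n_z = 0.96291 and ∂z/∂northing = −n_y/n_z = 0.09092.
Gradient magnitude |∇z| = √(a² + b²) = √(0.92720 + 0.00827) = 0.96720.
True dip = arctan(0.96720) = 44.04°, dipping toward W (azimuth ≈ 265°).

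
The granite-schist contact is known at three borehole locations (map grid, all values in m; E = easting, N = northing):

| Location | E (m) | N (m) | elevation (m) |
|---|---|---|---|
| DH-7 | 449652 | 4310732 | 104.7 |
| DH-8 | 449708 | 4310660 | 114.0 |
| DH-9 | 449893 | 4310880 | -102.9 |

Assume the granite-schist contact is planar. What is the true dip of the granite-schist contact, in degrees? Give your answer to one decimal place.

37.1°

Let the plane be z = a·E + b·N + c.
DH-8−DH-7: 56a − 72b = 9.3;  DH-9−DH-7: 241a + 148b = −207.6.
Solving gives a = −0.52928, b = −0.54083.
Gradient magnitude |∇z| = √(a² + b²) = √(0.28014 + 0.29250) = 0.75673.
True dip = arctan(0.75673) = 37.1°, dipping toward NE (azimuth ≈ 044°).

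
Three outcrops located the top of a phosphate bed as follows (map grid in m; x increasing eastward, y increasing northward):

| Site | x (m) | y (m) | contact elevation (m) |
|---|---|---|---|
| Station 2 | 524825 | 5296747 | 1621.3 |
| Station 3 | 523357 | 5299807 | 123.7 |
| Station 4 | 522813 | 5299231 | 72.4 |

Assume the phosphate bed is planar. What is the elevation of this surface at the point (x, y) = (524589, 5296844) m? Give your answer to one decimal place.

Two edge vectors: Station 2→Station 3 = (-1468, 3060, -1497.6), Station 2→Station 4 = (-2012, 2484, -1548.9).
Normal n = (Station 2→Station 3) × (Station 2→Station 4) = (-1019595.6, 739386, 2510208).
So ∂z/∂x = −n_x/n_z = 0.406179727 and ∂z/∂y = −n_y/n_z = −0.294551687.
Intercept c from Station 2: 1621.3 − 213173.28 + 1560165.76 = 1348613.79.
At (524589, 5296844): z = 213077.4 − 1560194.3 + 1348613.79 = 1496.9 m.

1496.9 m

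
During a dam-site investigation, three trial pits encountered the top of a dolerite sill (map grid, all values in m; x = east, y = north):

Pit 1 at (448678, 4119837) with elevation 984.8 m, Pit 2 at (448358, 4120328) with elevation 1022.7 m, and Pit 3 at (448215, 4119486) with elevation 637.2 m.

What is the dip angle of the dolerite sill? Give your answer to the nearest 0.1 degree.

Let the plane be z = a·x + b·y + c.
Pit 2−Pit 1: −320a + 491b = 37.9;  Pit 3−Pit 1: −463a − 351b = −347.6.
Solving gives a = 0.46332, b = 0.37915.
Gradient magnitude |∇z| = √(a² + b²) = √(0.21467 + 0.14376) = 0.59868.
True dip = arctan(0.59868) = 30.9°, dipping toward SW (azimuth ≈ 231°).

30.9°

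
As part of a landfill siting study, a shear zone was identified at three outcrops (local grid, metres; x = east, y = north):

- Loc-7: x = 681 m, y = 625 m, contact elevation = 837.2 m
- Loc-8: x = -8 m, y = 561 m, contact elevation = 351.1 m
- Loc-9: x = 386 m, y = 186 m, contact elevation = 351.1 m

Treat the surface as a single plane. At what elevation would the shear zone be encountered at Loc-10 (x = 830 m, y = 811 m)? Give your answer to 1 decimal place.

Let the plane be z = a·x + b·y + c.
Loc-8−Loc-7: −689a − 64b = −486.1;  Loc-9−Loc-7: −295a − 439b = −486.1.
Solving gives a = 0.64278, b = 0.67535.
Then c = 837.2 − a·681 − b·625 = −22.63.
At (830, 811): z = 533.5 + 547.7 − 22.63 = 1058.6 m.

1058.6 m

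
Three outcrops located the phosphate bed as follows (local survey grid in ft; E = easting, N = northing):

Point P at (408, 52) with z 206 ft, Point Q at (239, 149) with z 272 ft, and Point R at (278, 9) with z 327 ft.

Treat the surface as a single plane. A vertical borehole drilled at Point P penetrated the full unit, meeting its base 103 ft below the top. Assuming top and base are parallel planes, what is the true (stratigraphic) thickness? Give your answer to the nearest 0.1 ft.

74.8 ft

Let the plane be z = a·E + b·N + c.
Point Q−Point P: −169a + 97b = 66;  Point R−Point P: −130a − 43b = 121.
Solving gives a = −0.73326, b = −0.59712.
|∇z| = √(a²+b²) = 0.94563, so dip δ = arctan(0.94563) = 43.40°.
True thickness = vertical thickness × cos δ = 103 × cos 43.40° = 74.8 ft.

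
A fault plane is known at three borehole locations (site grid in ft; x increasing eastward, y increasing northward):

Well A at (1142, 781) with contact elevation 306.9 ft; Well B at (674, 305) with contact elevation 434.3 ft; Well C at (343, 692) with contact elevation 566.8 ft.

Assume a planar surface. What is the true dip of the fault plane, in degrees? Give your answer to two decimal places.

18.62°

Let the plane be z = a·x + b·y + c.
Well B−Well A: −468a − 476b = 127.4;  Well C−Well A: −799a − 89b = 259.9.
Solving gives a = −0.33181, b = 0.05858.
Gradient magnitude |∇z| = √(a² + b²) = √(0.11010 + 0.00343) = 0.33694.
True dip = arctan(0.33694) = 18.62°, dipping toward E (azimuth ≈ 100°).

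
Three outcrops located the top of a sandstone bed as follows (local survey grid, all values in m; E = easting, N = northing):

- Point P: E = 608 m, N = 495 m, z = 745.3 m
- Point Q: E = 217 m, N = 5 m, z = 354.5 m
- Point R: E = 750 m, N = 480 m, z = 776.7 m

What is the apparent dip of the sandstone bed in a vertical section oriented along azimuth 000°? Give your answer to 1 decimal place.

Let the plane be z = a·E + b·N + c.
Point Q−Point P: −391a − 490b = −390.8;  Point R−Point P: 142a − 15b = 31.4.
Solving gives a = 0.28164, b = 0.57282.
Unit vector along 000° is (sin 0°, cos 0°) = (0.0000, 1.0000).
Slope in that direction = a·(0.0000) + b·(1.0000) = 0.57282.
Apparent dip = arctan|0.57282| = 29.8° (true dip is 32.6°, so apparent ≤ true as expected).

29.8°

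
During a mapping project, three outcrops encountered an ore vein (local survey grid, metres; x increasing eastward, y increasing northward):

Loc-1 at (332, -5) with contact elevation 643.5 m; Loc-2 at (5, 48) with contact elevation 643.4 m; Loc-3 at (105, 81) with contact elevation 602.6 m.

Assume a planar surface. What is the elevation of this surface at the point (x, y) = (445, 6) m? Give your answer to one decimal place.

619.2 m

Let the plane be z = a·x + b·y + c.
Loc-2−Loc-1: −327a + 53b = −0.1;  Loc-3−Loc-1: −227a + 86b = −40.9.
Solving gives a = −0.13418, b = −0.82976.
Then c = 643.5 − a·332 − b·-5 = 683.90.
At (445, 6): z = −59.7 − 5.0 + 683.90 = 619.2 m.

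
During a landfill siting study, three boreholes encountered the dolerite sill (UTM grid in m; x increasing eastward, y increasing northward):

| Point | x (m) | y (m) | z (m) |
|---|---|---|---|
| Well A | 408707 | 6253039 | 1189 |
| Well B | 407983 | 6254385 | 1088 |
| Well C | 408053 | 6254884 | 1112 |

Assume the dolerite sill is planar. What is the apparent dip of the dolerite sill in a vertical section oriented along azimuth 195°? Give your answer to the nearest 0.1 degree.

3.9°

Two edge vectors: Well A→Well B = (-724, 1346, -101), Well A→Well C = (-654, 1845, -77).
Normal n = (Well A→Well B) × (Well A→Well C) = (82703, 10306, -455496).
So ∂z/∂x = −n_x/n_z = 0.18157 and ∂z/∂y = −n_y/n_z = 0.02263.
Unit vector along 195° is (sin 195°, cos 195°) = (-0.2588, -0.9659).
Slope in that direction = a·(-0.2588) + b·(-0.9659) = −0.06885.
Apparent dip = arctan|0.06885| = 3.9° (true dip is 10.4°, so apparent ≤ true as expected).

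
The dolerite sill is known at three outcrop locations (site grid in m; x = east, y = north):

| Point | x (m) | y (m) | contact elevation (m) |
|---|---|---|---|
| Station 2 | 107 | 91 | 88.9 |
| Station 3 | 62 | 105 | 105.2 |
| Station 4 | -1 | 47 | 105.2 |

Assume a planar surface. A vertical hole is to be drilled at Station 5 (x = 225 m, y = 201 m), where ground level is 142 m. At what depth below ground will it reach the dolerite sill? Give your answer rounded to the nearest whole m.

53 m

Two edge vectors: Station 2→Station 3 = (-45, 14, 16.3), Station 2→Station 4 = (-108, -44, 16.3).
Normal n = (Station 2→Station 3) × (Station 2→Station 4) = (945.4, -1026.9, 3492).
So ∂z/∂x = −n_x/n_z = −0.27073 and ∂z/∂y = −n_y/n_z = 0.29407.
Intercept c from Station 2: 88.9 + 28.97 − 26.76 = 91.11.
At (225, 201): z_contact = −60.9 + 59.1 + 91.11 = 89.3 m.
Depth below ground = 142 − 89.3 = 53 m.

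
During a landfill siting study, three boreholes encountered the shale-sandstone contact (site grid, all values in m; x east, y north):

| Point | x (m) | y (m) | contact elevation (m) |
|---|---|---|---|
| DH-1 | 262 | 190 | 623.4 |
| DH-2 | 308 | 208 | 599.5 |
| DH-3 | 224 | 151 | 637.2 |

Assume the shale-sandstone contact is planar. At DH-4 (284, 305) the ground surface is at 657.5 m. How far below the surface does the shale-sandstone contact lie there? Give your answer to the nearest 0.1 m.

19.3 m

Two edge vectors: DH-1→DH-2 = (46, 18, -23.9), DH-1→DH-3 = (-38, -39, 13.8).
Normal n = (DH-1→DH-2) × (DH-1→DH-3) = (-683.7, 273.4, -1110).
So ∂z/∂x = −n_x/n_z = −0.61595 and ∂z/∂y = −n_y/n_z = 0.24631.
Intercept c from DH-1: 623.4 + 161.38 − 46.80 = 737.98.
At (284, 305): z_contact = −174.93 + 75.12 + 737.98 = 638.17 m.
Depth below ground = 657.5 − 638.17 = 19.3 m.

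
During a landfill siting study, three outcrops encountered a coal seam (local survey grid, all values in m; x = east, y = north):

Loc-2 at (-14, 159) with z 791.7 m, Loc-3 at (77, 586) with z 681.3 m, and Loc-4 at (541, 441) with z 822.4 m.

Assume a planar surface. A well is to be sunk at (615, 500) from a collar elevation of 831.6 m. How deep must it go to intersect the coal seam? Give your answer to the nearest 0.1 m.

Let the plane be z = a·x + b·y + c.
Loc-3−Loc-2: 91a + 427b = −110.4;  Loc-4−Loc-2: 555a + 282b = 30.7.
Solving gives a = 0.20936, b = −0.30316.
Then c = 791.7 − a·-14 − b·159 = 842.83.
At (615, 500): z_contact = 128.75 − 151.58 + 842.83 = 820.01 m.
Depth below ground = 831.6 − 820.01 = 11.6 m.

11.6 m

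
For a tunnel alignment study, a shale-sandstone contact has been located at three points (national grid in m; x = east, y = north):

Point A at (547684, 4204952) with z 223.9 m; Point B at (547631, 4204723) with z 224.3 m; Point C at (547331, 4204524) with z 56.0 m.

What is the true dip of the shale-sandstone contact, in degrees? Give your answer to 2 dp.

34.30°

Let the plane be z = a·x + b·y + c.
Point B−Point A: −53a − 229b = 0.4;  Point C−Point A: −353a − 428b = −167.9.
Solving gives a = 0.66412, b = −0.15545.
Gradient magnitude |∇z| = √(a² + b²) = √(0.44105 + 0.02416) = 0.68207.
True dip = arctan(0.68207) = 34.30°, dipping toward WNW (azimuth ≈ 283°).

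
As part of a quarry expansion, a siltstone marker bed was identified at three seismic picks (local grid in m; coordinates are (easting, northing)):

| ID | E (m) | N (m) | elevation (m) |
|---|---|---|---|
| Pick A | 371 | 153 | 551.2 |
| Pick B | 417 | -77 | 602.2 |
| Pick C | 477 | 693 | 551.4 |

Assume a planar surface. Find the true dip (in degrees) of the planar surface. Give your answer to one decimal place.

Let the plane be z = a·E + b·N + c.
Pick B−Pick A: 46a − 230b = 51;  Pick C−Pick A: 106a + 540b = 0.2.
Solving gives a = 0.56046, b = −0.10965.
Gradient magnitude |∇z| = √(a² + b²) = √(0.31412 + 0.01202) = 0.57109.
True dip = arctan(0.57109) = 29.7°, dipping toward W (azimuth ≈ 281°).

29.7°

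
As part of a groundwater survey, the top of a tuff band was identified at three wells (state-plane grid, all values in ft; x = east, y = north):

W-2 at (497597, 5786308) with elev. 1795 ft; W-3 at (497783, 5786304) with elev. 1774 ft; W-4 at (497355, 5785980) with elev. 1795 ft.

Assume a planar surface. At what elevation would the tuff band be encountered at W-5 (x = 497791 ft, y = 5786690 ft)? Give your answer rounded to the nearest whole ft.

Two edge vectors: W-2→W-3 = (186, -4, -21), W-2→W-4 = (-242, -328, 0).
Normal n = (W-2→W-3) × (W-2→W-4) = (-6888, 5082, -61976).
So ∂z/∂x = −n_x/n_z = −0.11113980 and ∂z/∂y = −n_y/n_z = 0.08199948.
Intercept c from W-2: 1795 + 55302.83 − 474474.27 = −417376.44.
At (497791, 5786690): z = −55324.4 + 474505.6 − 417376.44 = 1804.8 ft.

1805 ft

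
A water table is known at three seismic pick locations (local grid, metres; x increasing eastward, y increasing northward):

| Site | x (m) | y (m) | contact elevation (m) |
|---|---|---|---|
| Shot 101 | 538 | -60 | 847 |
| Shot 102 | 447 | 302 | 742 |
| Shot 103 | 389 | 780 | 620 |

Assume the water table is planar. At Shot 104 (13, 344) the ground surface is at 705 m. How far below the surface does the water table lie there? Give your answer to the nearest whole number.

Two edge vectors: Shot 101→Shot 102 = (-91, 362, -105), Shot 101→Shot 103 = (-149, 840, -227).
Normal n = (Shot 101→Shot 102) × (Shot 101→Shot 103) = (6026, -5012, -22502).
So ∂z/∂x = −n_x/n_z = 0.26780 and ∂z/∂y = −n_y/n_z = −0.22274.
Intercept c from Shot 101: 847 − 144.08 − 13.36 = 689.56.
At (13, 344): z_contact = 3.5 − 76.6 + 689.56 = 616.4 m.
Depth below ground = 705 − 616.4 = 89 m.

89 m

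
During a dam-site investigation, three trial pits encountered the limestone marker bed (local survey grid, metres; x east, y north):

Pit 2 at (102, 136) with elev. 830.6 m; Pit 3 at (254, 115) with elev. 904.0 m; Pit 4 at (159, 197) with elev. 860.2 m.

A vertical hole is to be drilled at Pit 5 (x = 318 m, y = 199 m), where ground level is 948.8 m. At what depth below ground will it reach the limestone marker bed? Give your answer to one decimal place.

Two edge vectors: Pit 2→Pit 3 = (152, -21, 73.4), Pit 2→Pit 4 = (57, 61, 29.6).
Normal n = (Pit 2→Pit 3) × (Pit 2→Pit 4) = (-5099, -315.4, 10469).
So ∂z/∂x = −n_x/n_z = 0.48706 and ∂z/∂y = −n_y/n_z = 0.03013.
Intercept c from Pit 2: 830.6 − 49.68 − 4.10 = 776.82.
At (318, 199): z_contact = 154.88 + 6.00 + 776.82 = 937.70 m.
Depth below ground = 948.8 − 937.70 = 11.1 m.

11.1 m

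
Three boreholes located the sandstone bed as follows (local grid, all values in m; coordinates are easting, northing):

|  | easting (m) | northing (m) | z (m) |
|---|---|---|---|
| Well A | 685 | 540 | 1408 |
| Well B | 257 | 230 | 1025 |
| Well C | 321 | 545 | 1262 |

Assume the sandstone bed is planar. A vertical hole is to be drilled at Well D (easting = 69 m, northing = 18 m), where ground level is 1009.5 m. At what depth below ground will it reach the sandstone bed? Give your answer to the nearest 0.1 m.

Let the plane be z = a·easting + b·northing + c.
Well B−Well A: −428a − 310b = −383;  Well C−Well A: −364a + 5b = −146.
Solving gives a = 0.41029, b = 0.66902.
Then c = 1408 − a·685 − b·540 = 765.68.
At (69, 18): z_contact = 28.31 + 12.04 + 765.68 = 806.03 m.
Depth below ground = 1009.5 − 806.03 = 203.5 m.

203.5 m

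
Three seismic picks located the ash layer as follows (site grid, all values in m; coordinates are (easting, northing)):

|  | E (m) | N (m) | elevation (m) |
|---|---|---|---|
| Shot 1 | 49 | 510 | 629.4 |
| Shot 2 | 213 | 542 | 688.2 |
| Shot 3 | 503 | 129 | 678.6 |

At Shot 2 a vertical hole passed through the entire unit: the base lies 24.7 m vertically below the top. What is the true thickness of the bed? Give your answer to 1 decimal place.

23.0 m

Two edge vectors: Shot 1→Shot 2 = (164, 32, 58.8), Shot 1→Shot 3 = (454, -381, 49.2).
Normal n = (Shot 1→Shot 2) × (Shot 1→Shot 3) = (23977.2, 18626.4, -77012).
So ∂z/∂E = −n_x/n_z = 0.31134 and ∂z/∂N = −n_y/n_z = 0.24186.
|∇z| = √(a²+b²) = 0.39425, so dip δ = arctan(0.39425) = 21.52°.
True thickness = vertical thickness × cos δ = 24.7 × cos 21.52° = 23.0 m.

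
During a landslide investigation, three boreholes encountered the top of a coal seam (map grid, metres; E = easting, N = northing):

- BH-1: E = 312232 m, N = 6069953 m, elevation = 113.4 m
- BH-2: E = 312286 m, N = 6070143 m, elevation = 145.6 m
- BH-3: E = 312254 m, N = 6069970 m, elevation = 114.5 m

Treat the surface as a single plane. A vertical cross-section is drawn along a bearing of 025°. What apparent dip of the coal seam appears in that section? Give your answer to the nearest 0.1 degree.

7.8°

Two edge vectors: BH-1→BH-2 = (54, 190, 32.2), BH-1→BH-3 = (22, 17, 1.1).
Normal n = (BH-1→BH-2) × (BH-1→BH-3) = (-338.4, 649, -3262).
So ∂z/∂E = −n_x/n_z = −0.10374 and ∂z/∂N = −n_y/n_z = 0.19896.
Unit vector along 025° is (sin 25°, cos 25°) = (0.4226, 0.9063).
Slope in that direction = a·(0.4226) + b·(0.9063) = 0.13647.
Apparent dip = arctan|0.13647| = 7.8° (true dip is 12.6°, so apparent ≤ true as expected).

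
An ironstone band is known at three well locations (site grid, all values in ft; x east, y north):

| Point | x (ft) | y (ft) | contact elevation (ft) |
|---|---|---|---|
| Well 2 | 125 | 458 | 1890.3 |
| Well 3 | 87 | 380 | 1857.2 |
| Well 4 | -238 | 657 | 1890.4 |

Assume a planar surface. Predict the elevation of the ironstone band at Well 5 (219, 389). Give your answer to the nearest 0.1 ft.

1884.4 ft

Let the plane be z = a·x + b·y + c.
Well 3−Well 2: −38a − 78b = −33.1;  Well 4−Well 2: −363a + 199b = 0.1.
Solving gives a = 0.18338, b = 0.33502.
Then c = 1890.3 − a·125 − b·458 = 1713.94.
At (219, 389): z = 40.2 + 130.3 + 1713.94 = 1884.4 ft.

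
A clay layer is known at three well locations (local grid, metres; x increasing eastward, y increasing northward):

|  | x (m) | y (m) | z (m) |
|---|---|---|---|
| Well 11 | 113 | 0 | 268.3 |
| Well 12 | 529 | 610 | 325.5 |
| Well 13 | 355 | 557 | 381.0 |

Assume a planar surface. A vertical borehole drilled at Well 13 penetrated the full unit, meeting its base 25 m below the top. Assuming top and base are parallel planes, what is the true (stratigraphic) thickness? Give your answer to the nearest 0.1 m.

Let the plane be z = a·x + b·y + c.
Well 12−Well 11: 416a + 610b = 57.2;  Well 13−Well 11: 242a + 557b = 112.7.
Solving gives a = −0.43865, b = 0.39291.
|∇z| = √(a²+b²) = 0.58889, so dip δ = arctan(0.58889) = 30.49°.
True thickness = vertical thickness × cos δ = 25 × cos 30.49° = 21.5 m.

21.5 m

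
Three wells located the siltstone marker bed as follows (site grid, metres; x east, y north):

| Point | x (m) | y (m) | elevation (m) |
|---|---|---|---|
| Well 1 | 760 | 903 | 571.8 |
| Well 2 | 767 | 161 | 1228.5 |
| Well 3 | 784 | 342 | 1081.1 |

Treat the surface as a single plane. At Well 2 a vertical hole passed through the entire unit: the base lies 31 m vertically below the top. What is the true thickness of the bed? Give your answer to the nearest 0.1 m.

20.7 m

Two edge vectors: Well 1→Well 2 = (7, -742, 656.7), Well 1→Well 3 = (24, -561, 509.3).
Normal n = (Well 1→Well 2) × (Well 1→Well 3) = (-9491.9, 12195.7, 13881).
So ∂z/∂x = −n_x/n_z = 0.68381 and ∂z/∂y = −n_y/n_z = −0.87859.
|∇z| = √(a²+b²) = 1.11333, so dip δ = arctan(1.11333) = 48.07°.
True thickness = vertical thickness × cos δ = 31 × cos 48.07° = 20.7 m.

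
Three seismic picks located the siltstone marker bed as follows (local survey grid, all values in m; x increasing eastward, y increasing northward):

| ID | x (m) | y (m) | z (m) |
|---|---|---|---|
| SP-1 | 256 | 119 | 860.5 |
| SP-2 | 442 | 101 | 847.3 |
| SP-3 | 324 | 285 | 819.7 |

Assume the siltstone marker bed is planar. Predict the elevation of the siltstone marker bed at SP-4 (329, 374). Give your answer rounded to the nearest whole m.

801 m

Two edge vectors: SP-1→SP-2 = (186, -18, -13.2), SP-1→SP-3 = (68, 166, -40.8).
Normal n = (SP-1→SP-2) × (SP-1→SP-3) = (2925.6, 6691.2, 32100).
So ∂z/∂x = −n_x/n_z = −0.09114 and ∂z/∂y = −n_y/n_z = −0.20845.
Intercept c from SP-1: 860.5 + 23.33 + 24.81 = 908.64.
At (329, 374): z = −30.0 − 78.0 + 908.64 = 800.7 m.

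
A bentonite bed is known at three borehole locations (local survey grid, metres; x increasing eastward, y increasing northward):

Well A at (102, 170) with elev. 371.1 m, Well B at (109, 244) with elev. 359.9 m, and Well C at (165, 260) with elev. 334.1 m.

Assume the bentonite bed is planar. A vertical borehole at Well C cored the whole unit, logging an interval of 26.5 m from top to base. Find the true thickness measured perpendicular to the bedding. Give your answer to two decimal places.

24.23 m

Let the plane be z = a·x + b·y + c.
Well B−Well A: 7a + 74b = −11.2;  Well C−Well A: 63a + 90b = −37.
Solving gives a = −0.42907, b = −0.11076.
|∇z| = √(a²+b²) = 0.44313, so dip δ = arctan(0.44313) = 23.90°.
True thickness = vertical thickness × cos δ = 26.5 × cos 23.90° = 24.23 m.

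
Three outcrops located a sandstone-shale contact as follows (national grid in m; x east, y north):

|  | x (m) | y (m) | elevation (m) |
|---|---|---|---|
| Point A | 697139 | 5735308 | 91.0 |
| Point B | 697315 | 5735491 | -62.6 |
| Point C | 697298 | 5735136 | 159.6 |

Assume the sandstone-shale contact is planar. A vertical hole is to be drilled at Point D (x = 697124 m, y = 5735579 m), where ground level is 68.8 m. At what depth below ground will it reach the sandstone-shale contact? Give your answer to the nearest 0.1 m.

140.9 m

Let the plane be z = a·x + b·y + c.
Point B−Point A: 176a + 183b = −153.6;  Point C−Point A: 159a − 172b = 68.6.
Solving gives a = −0.233546127, b = −0.614731594.
Then c = 91 − a·697139 − b·5735308 = 3688580.14.
At (697124, 5735579): z_contact = −162810.61 − 3525841.62 + 3688580.14 = -72.09 m.
Depth below ground = 68.8 − (-72.09) = 140.9 m.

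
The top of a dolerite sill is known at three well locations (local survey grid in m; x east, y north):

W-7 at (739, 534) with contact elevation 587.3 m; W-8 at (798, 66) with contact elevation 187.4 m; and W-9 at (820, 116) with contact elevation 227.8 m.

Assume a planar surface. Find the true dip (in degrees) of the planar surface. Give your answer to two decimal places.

Two edge vectors: W-7→W-8 = (59, -468, -399.9), W-7→W-9 = (81, -418, -359.5).
Normal n = (W-7→W-8) × (W-7→W-9) = (1087.8, -11181.4, 13246).
So ∂z/∂x = −n_x/n_z = −0.08212 and ∂z/∂y = −n_y/n_z = 0.84413.
Gradient magnitude |∇z| = √(a² + b²) = √(0.00674 + 0.71256) = 0.84812.
True dip = arctan(0.84812) = 40.30°, dipping toward S (azimuth ≈ 174°).

40.30°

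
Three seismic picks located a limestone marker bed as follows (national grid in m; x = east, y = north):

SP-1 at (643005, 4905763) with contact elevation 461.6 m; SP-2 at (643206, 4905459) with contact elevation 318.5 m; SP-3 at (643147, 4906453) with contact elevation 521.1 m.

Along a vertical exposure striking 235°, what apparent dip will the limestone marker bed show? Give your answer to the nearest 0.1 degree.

Let the plane be z = a·x + b·y + c.
SP-2−SP-1: 201a − 304b = −143.1;  SP-3−SP-1: 142a + 690b = 59.5.
Solving gives a = −0.44348, b = 0.17750.
Unit vector along 235° is (sin 235°, cos 235°) = (-0.8192, -0.5736).
Slope in that direction = a·(-0.8192) + b·(-0.5736) = 0.26147.
Apparent dip = arctan|0.26147| = 14.7° (true dip is 25.5°, so apparent ≤ true as expected).

14.7°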